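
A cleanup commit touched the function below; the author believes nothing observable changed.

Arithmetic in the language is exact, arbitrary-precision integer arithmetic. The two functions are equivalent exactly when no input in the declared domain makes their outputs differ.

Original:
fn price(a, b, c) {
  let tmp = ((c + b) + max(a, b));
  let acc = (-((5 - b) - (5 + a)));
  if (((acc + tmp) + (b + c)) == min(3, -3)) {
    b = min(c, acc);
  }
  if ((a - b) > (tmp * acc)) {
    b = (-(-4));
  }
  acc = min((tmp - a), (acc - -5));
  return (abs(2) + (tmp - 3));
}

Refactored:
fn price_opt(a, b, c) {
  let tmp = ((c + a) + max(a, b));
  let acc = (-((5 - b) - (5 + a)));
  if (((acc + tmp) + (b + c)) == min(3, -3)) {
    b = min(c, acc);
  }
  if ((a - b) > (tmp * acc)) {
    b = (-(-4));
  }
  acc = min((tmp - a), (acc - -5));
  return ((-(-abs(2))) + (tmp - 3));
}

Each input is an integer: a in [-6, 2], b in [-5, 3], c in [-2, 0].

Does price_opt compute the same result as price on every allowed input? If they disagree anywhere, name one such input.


Run the pair on a=-6, b=-5, c=-2.
price: tmp=-12, then acc=-11, then (((acc + tmp) + (b + c)) == min(3, -3)) is false, then ((a - b) > (tmp * acc)) is false, then acc=-6, then returns -13
price_opt: tmp=-13, then acc=-11, then (((acc + tmp) + (b + c)) == min(3, -3)) is false, then ((a - b) > (tmp * acc)) is false, then acc=-7, then returns -14
-13 vs -14 — the two versions disagree here.
verdict: not equivalent; witness: a=-6, b=-5, c=-2


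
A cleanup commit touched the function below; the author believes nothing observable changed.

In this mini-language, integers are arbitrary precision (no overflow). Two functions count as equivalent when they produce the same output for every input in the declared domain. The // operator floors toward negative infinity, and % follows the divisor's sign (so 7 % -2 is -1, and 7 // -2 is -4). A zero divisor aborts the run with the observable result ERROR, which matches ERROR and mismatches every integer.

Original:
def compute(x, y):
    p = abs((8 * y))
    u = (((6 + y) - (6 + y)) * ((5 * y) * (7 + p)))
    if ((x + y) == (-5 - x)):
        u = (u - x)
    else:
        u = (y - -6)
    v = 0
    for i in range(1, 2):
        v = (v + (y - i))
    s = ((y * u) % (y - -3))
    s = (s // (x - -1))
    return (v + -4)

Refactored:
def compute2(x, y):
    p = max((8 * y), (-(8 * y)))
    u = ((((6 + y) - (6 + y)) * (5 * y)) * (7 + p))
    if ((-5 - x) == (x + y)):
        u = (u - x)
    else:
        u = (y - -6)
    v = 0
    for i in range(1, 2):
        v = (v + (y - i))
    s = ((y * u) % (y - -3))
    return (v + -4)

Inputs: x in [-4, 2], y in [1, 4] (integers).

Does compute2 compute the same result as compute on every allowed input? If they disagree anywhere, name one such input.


These are not equivalent — on x=-1, y=1 the outputs split (ERROR vs -4).
compute: p = 8; u = 0; ((x + y) == (-5 - x)) -> false; u = 7; v = 0; [i=1]; v = 0; s = 3; division by zero -> ERROR
compute2: p = 8; u = 0; ((-5 - x) == (x + y)) -> false; u = 7; v = 0; [i=1]; v = 0; s = 3; return -4
verdict: not equivalent; witness: x=-1, y=1


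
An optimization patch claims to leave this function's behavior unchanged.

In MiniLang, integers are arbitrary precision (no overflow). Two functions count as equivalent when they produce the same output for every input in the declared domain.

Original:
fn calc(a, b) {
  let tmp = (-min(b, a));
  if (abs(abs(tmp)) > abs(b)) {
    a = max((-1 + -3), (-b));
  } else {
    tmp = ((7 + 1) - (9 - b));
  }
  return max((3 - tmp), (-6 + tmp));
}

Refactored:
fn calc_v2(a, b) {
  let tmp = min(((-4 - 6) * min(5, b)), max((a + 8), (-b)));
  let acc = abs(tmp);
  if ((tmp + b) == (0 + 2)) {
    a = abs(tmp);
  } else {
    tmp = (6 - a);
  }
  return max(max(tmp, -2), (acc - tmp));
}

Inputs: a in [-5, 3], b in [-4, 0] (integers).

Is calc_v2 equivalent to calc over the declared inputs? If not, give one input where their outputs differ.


Consider the input a=-5, b=-4.
calc: tmp becomes 5; next (abs(abs(tmp)) > abs(b)) evaluates to true; next a becomes 4; next final value -1
calc_v2: tmp becomes 4; next acc becomes 4; next ((tmp + b) == (0 + 2)) evaluates to false; next tmp becomes 11; next final value 11
-1 and 11 differ, so these are not the same function on this domain.
verdict: not equivalent; witness: a=-5, b=-4


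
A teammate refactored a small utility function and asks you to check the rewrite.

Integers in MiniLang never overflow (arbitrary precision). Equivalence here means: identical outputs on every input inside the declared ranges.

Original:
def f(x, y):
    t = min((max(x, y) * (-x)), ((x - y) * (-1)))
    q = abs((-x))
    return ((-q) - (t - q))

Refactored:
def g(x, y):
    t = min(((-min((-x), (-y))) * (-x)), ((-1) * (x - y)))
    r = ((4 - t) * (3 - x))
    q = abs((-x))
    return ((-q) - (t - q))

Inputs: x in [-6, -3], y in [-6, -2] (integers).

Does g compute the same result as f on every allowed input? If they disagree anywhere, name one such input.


This is a faithful refactor — arithmetic usage differs; and constant usage differs; and min/max/abs usage differs; and local variable names differ; and statement counts differ, but the computed results match everywhere.
One worked example (x=-4, y=-6) — f: t becomes -16; next q becomes 4; next final value 16; g: t becomes -16; next r becomes 140; next q becomes 4; next final value 16; agreement on 16.
Checked all 20 inputs in the declared domain: the outputs agree on every one.
verdict: equivalent


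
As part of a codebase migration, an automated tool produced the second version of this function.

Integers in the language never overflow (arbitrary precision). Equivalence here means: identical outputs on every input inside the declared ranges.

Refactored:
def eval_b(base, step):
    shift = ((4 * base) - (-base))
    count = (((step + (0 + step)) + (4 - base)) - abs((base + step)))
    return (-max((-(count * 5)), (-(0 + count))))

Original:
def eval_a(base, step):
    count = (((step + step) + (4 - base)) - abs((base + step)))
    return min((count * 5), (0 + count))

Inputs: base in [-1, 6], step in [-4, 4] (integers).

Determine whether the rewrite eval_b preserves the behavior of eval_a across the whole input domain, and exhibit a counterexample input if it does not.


Differences: constant usage differs, plus local variable names differ, plus min/max/abs usage differs, plus statement counts differ, plus arithmetic usage differs — yet all 72 inputs agree.
verdict: equivalent


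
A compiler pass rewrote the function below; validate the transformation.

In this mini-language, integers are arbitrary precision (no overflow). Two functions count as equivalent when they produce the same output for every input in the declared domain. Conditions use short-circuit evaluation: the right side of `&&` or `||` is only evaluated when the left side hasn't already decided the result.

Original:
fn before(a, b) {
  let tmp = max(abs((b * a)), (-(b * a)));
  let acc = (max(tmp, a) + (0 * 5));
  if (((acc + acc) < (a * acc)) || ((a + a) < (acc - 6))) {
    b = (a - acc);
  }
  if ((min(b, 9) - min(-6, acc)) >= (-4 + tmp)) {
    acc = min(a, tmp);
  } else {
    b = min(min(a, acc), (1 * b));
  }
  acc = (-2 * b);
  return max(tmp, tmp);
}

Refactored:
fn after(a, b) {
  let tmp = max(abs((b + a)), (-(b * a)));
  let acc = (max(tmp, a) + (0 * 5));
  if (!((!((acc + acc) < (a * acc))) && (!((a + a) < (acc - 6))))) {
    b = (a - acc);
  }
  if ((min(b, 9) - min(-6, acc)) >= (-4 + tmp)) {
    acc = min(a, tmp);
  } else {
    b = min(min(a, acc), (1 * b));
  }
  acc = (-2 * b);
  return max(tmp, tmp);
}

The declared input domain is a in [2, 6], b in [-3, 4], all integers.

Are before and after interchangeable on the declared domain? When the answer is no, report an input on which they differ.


Not equivalent: a=2, b=0 separates them (0 vs 2).
before: tmp=0, then acc=2, then (((acc + acc) < (a * acc)) || ((a + a) < (acc - 6))) is false, then ((min(b, 9) - min(-6, acc)) >= (-4 + tmp)) is true, then acc=0, then acc=0, then returns 0
after: tmp=2, then acc=2, then (!((!((acc + acc) < (a * acc))) && (!((a + a) < (acc - 6))))) is false, then ((min(b, 9) - min(-6, acc)) >= (-4 + tmp)) is true, then acc=2, then acc=0, then returns 2
verdict: not equivalent; witness: a=2, b=0


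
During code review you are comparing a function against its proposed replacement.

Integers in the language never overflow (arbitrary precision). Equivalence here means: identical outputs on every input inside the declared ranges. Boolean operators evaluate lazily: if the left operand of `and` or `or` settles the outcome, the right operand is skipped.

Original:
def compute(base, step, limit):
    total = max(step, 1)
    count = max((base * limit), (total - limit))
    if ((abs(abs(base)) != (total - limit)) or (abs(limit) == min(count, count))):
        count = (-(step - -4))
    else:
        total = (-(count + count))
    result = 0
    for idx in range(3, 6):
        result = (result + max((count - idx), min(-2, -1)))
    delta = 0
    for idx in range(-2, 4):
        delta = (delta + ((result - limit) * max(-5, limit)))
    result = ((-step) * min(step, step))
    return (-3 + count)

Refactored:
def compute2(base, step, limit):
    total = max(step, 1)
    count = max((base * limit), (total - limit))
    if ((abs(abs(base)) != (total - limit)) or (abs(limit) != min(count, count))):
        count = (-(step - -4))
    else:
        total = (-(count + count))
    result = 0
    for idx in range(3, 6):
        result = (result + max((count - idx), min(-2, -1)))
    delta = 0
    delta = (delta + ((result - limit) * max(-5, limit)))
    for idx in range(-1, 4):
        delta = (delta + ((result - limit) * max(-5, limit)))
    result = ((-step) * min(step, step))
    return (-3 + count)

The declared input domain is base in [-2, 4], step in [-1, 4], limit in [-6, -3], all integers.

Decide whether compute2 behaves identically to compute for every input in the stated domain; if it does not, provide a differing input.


The rewrite breaks on base=4, step=-1, limit=-3, where the results are 1 and -6.
compute: total becomes 1; next count becomes 4; next ((abs(abs(base)) != (total - limit)) or (abs(limit) == min(count, count))) evaluates to false; next total becomes -8; next result becomes 0; next at idx=3:; next result becomes 1; next at idx=4:; next result becomes 1; next at idx=5:; next result becomes 0; next delta becomes 0; next at idx=-2:; next delta becomes -9; next at idx=-1:; next delta becomes -18; next at idx=0:; next delta becomes -27; next at idx=1:; next delta becomes -36; next at idx=2:; next delta becomes -45; next at idx=3:; next delta becomes -54; next result becomes -1; next final value 1
compute2: total becomes 1; next count becomes 4; next ((abs(abs(base)) != (total - limit)) or (abs(limit) != min(count, count))) evaluates to true; next count becomes -3; next result becomes 0; next at idx=3:; next result becomes -2; next at idx=4:; next result becomes -4; next at idx=5:; next result becomes -6; next delta becomes 0; next delta becomes 9; next at idx=-1:; next delta becomes 18; next at idx=0:; next delta becomes 27; next at idx=1:; next delta becomes 36; next at idx=2:; next delta becomes 45; next at idx=3:; next delta becomes 54; next result becomes -1; next final value -6
verdict: not equivalent; witness: base=4, step=-1, limit=-3


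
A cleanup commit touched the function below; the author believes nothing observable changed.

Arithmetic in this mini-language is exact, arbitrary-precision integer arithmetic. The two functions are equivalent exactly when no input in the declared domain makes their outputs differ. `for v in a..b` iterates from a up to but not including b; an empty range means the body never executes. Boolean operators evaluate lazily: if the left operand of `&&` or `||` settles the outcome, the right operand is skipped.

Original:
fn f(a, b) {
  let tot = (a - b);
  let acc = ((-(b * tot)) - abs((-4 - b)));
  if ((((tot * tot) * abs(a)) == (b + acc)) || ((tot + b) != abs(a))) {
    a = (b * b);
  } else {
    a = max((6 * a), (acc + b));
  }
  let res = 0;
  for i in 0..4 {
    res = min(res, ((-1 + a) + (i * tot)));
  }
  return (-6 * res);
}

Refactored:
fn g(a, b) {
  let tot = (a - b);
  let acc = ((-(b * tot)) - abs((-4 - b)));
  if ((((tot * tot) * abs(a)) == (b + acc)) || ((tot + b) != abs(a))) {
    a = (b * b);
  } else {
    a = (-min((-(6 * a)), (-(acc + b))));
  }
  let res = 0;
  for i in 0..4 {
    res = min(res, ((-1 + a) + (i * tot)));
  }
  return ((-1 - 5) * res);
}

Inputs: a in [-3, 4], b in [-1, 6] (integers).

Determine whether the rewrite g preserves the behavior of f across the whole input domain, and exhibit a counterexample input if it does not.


Differences: constant usage differs, and arithmetic usage differs, and min/max/abs usage differs — yet all 64 inputs agree.
verdict: equivalent


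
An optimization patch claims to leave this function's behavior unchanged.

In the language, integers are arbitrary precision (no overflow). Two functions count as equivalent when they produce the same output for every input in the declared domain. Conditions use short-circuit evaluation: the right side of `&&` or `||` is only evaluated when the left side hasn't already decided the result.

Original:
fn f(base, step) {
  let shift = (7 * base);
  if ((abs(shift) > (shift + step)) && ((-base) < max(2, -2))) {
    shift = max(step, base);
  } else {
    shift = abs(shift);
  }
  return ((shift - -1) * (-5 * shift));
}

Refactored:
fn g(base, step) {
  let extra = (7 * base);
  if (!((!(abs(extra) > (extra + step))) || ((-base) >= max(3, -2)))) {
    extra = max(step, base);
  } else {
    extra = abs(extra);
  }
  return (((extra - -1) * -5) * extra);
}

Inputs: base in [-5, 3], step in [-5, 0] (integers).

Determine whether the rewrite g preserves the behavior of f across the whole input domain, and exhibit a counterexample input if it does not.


There is a counterexample at base=-2, step=-5: -1050 on one side, -10 on the other.
f: shift=-14, then ((abs(shift) > (shift + step)) && ((-base) < max(2, -2))) is false, then shift=14, then returns -1050
g: extra=-14, then (!((!(abs(extra) > (extra + step))) || ((-base) >= max(3, -2)))) is true, then extra=-2, then returns -10
verdict: not equivalent; witness: base=-2, step=-5


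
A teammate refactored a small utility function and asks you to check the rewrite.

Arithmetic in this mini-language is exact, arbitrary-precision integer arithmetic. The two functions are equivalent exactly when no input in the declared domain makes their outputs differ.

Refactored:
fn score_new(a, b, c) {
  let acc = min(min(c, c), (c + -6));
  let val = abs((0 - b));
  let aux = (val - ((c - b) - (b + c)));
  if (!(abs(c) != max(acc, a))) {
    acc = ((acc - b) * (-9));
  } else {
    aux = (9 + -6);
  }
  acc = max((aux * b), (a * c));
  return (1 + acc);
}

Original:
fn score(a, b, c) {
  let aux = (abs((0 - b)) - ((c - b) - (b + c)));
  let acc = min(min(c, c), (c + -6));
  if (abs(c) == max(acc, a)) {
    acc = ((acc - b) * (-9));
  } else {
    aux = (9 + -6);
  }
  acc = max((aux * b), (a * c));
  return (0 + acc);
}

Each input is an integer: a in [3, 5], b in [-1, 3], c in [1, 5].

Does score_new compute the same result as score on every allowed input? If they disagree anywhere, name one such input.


Not equivalent: a=3, b=-1, c=1 separates them (3 vs 4).
score: aux = -1; acc = -5; (abs(c) == max(acc, a)) -> false; aux = 3; acc = 3; return 3
score_new: acc = -5; val = 1; aux = -1; (!(abs(c) != max(acc, a))) -> false; aux = 3; acc = 3; return 4
verdict: not equivalent; witness: a=3, b=-1, c=1


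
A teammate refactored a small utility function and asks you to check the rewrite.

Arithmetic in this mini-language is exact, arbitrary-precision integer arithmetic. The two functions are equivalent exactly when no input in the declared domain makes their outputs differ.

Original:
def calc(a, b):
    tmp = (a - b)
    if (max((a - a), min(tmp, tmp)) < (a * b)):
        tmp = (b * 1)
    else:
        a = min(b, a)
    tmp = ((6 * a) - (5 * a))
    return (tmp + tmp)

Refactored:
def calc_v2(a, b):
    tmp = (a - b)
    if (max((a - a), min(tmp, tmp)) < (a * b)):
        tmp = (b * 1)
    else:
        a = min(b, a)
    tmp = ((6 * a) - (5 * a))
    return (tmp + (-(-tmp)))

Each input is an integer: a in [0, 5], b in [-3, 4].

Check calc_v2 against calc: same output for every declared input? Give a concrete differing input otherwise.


Behavior is preserved: although same computation, different form, the outputs never diverge.
One worked example (a=5, b=-1) — calc: tmp becomes 6; next (max((a - a), min(tmp, tmp)) < (a * b)) evaluates to false; next a becomes -1; next tmp becomes -1; next final value -2; calc_v2: tmp becomes 6; next (max((a - a), min(tmp, tmp)) < (a * b)) evaluates to false; next a becomes -1; next tmp becomes -1; next final value -2; agreement on -2.
Checked all 48 inputs in the declared domain: the outputs agree on every one.
verdict: equivalent


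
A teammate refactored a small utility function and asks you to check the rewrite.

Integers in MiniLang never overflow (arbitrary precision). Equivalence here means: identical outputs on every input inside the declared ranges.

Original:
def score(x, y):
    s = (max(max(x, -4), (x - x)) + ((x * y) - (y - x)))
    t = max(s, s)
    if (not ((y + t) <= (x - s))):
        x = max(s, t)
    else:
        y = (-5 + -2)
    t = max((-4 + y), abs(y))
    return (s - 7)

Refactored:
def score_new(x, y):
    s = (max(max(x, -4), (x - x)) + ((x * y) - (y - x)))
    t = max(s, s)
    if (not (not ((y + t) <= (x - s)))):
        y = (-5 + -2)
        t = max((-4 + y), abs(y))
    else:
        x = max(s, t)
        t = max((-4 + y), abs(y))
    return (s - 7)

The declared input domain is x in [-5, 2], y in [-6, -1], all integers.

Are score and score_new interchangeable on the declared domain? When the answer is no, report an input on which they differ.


Equivalent — the differences include min/max/abs usage differs; constant usage differs; statement counts differ; arithmetic usage differs; boolean connective usage differs, yet no declared input distinguishes the two.
One worked example (x=1, y=-1) — score: s := 2 | t := 2 | (not ((y + t) <= (x - s))): true | x := 2 | t := 1 | result -5; score_new: s := 2 | t := 2 | (not (not ((y + t) <= (x - s)))): false | x := 2 | t := 1 | result -5; agreement on -5.
Checked all 48 inputs in the declared domain: the outputs agree on every one.
verdict: equivalent


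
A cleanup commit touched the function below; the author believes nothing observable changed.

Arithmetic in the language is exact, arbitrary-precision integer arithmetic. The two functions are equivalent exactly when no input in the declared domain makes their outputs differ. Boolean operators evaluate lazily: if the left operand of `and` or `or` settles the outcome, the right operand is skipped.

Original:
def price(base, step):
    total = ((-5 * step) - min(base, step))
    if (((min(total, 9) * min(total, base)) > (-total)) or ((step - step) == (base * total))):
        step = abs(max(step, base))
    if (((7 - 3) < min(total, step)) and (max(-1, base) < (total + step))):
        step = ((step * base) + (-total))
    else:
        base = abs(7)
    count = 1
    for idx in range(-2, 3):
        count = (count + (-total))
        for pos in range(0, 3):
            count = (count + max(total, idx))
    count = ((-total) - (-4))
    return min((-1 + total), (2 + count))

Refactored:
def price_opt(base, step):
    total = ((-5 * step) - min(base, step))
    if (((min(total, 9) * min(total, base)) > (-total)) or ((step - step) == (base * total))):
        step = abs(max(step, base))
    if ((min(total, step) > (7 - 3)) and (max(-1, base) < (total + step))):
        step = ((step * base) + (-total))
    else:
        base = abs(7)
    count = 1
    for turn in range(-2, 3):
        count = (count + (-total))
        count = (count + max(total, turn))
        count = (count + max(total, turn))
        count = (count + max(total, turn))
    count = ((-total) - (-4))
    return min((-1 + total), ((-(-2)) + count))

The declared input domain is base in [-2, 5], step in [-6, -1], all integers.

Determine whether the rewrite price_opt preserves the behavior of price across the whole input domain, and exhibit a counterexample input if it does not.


The two versions differ — the changes include statement counts differ; comparison usage differs; local variable names differ; min/max/abs usage differs; arithmetic usage differs; loop structure differs.
Tracing base=2, step=-4: price: total becomes 24; next (((min(total, 9) * min(total, base)) > (-total)) or ((step - step) == (base * total))) evaluates to true; next step becomes 2; next (((7 - 3) < min(total, step)) and (max(-1, base) < (total + step))) evaluates to false; next base becomes 7; next count becomes 1; next at idx=-2:; next count becomes -23; next at pos=0:; next count becomes 1; next at pos=1:; next count becomes 25; next at pos=2:; next count becomes 49; next at idx=-1:; next count becomes 25; next at pos=0:; next count becomes 49; next at pos=1:; next count becomes 73; next at pos=2:; next count becomes 97; next at idx=0:; next count becomes 73; next at pos=0:; next count becomes 97; next at pos=1:; next count becomes 121; next at pos=2:; next count becomes 145; next at idx=1:; next count becomes 121; next at pos=0:; next count becomes 145; next at pos=1:; next count becomes 169; next at pos=2:; next count becomes 193; next at idx=2:; next count becomes 169; next at pos=0:; next count becomes 193; next at pos=1:; next count becomes 217; next at pos=2:; next count becomes 241; next count becomes -20; next final value -18 | price_opt: total becomes 24; next (((min(total, 9) * min(total, base)) > (-total)) or ((step - step) == (base * total))) evaluates to true; next step becomes 2; next ((min(total, step) > (7 - 3)) and (max(-1, base) < (total + step))) evaluates to false; next base becomes 7; next count becomes 1; next at turn=-2:; next count becomes -23; next count becomes 1; next count becomes 25; next count becomes 49; next at turn=-1:; next count becomes 25; next count becomes 49; next count becomes 73; next count becomes 97; next at turn=0:; next count becomes 73; next count becomes 97; next count becomes 121; next count becomes 145; next at turn=1:; next count becomes 121; next count becomes 145; next count becomes 169; next count becomes 193; next at turn=2:; next count becomes 169; next count becomes 193; next count becomes 217; next count becomes 241; next count becomes -20; next final value -18 — matching result -18.
Sweeping the whole domain (48 inputs) finds no disagreement.
verdict: equivalent


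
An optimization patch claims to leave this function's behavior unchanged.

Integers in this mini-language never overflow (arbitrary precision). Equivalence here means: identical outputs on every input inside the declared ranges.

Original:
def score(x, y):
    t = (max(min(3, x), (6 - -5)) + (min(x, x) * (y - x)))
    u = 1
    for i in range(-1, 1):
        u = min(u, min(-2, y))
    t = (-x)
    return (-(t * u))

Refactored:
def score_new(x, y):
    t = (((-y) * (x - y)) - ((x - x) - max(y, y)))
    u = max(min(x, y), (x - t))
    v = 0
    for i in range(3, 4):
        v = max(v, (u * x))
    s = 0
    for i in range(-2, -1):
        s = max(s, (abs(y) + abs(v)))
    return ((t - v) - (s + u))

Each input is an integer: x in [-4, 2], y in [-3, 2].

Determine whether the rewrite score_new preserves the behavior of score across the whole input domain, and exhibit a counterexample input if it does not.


Take x=-4, y=-3.
score: t = 7; u = 1; [i=-1]; u = -3; [i=0]; u = -3; t = 4; return 12
score_new: t = -6; u = 2; v = 0; [i=3]; v = 0; s = 0; [i=-2]; s = 3; return -11
12 against -11: the behavior changed.
verdict: not equivalent; witness: x=-4, y=-3


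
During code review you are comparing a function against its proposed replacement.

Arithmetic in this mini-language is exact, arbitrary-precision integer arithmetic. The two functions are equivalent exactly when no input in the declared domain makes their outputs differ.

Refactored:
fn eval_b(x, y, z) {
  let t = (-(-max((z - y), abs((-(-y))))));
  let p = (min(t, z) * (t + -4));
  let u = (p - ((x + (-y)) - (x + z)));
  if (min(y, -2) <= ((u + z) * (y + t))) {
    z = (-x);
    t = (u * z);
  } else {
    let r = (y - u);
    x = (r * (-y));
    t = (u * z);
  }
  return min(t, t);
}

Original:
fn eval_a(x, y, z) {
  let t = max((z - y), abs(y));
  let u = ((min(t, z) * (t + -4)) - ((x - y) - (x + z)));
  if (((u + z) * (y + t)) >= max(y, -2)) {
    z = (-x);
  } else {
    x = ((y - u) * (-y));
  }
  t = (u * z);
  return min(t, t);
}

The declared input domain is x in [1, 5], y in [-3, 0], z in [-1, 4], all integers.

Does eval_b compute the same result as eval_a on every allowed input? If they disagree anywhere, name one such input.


On input x=1, y=0, z=1, eval_a returns -2 while eval_b returns 2.
verdict: not equivalent; witness: x=1, y=0, z=1


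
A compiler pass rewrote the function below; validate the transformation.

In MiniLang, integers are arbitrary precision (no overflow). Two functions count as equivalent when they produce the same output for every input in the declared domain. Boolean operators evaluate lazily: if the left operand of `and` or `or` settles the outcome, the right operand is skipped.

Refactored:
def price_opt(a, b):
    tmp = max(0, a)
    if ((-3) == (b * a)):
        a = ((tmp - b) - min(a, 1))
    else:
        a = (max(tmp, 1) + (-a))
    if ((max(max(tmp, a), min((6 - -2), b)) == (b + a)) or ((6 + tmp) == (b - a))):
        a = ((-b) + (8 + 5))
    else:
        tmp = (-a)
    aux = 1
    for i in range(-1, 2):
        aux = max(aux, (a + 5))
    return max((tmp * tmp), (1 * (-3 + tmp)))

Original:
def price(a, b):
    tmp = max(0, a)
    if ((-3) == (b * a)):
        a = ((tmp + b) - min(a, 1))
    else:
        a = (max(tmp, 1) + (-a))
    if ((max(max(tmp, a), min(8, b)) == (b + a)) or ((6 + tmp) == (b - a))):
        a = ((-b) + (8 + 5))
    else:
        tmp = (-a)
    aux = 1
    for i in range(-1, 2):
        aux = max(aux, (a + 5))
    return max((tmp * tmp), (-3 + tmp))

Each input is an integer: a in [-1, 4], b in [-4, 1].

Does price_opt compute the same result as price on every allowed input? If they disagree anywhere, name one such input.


Not equivalent: a=3, b=-1 separates them (1 vs 9).
price: tmp=3, then ((-3) == (b * a)) is true, then a=1, then ((max(max(tmp, a), min(8, b)) == (b + a)) or ((6 + tmp) == (b - a))) is false, then tmp=-1, then aux=1, then (i=-1), then aux=6, then (i=0), then aux=6, then (i=1), then aux=6, then returns 1
price_opt: tmp=3, then ((-3) == (b * a)) is true, then a=3, then ((max(max(tmp, a), min((6 - -2), b)) == (b + a)) or ((6 + tmp) == (b - a))) is false, then tmp=-3, then aux=1, then (i=-1), then aux=8, then (i=0), then aux=8, then (i=1), then aux=8, then returns 9
verdict: not equivalent; witness: a=3, b=-1


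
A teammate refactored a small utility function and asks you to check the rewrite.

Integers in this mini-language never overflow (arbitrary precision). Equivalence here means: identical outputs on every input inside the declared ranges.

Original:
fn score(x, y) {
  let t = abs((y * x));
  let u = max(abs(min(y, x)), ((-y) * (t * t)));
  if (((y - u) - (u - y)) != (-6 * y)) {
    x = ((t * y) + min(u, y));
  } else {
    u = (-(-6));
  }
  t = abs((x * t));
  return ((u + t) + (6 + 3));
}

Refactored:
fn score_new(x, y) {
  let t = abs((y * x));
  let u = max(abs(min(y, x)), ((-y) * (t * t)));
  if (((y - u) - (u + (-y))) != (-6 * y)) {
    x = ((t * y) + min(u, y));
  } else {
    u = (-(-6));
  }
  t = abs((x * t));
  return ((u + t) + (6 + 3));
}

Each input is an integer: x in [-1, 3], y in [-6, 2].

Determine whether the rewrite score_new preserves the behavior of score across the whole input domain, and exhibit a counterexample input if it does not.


Although arithmetic usage differs, 45/45 inputs agree.
verdict: equivalent


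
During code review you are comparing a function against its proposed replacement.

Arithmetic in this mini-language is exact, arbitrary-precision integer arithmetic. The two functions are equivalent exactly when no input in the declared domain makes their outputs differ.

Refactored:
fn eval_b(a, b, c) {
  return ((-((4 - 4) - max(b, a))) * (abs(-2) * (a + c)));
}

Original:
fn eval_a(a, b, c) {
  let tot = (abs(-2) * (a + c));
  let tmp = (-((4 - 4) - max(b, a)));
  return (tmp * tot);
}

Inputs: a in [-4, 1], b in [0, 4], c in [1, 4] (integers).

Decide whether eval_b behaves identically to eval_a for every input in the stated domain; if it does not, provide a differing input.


Comparing the listings, the differences include: local variable names differ; and statement counts differ.
One worked example (a=0, b=1, c=4) — eval_a: tot := 8 | tmp := 1 | result 8; eval_b: result 8; agreement on 8.
Every one of the 120 inputs gives matching results.
verdict: equivalent


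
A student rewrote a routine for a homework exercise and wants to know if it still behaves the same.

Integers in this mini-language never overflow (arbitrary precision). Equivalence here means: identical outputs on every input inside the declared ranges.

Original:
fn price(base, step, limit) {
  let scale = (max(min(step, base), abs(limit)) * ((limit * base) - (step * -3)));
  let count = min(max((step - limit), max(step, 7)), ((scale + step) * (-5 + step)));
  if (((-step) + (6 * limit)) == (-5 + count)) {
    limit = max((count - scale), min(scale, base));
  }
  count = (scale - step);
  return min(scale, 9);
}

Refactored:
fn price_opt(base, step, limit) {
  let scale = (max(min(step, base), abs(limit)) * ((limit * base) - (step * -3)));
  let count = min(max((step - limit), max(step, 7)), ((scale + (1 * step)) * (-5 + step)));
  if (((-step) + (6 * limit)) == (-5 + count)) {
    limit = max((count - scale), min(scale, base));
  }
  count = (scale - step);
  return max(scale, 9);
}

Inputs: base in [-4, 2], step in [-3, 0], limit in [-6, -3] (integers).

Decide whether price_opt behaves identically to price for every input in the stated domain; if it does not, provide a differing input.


These are not equivalent — on base=-4, step=-3, limit=-6 the outputs split (9 vs 90).
price: scale=90, then count=-696, then (((-step) + (6 * limit)) == (-5 + count)) is false, then count=93, then returns 9
price_opt: scale=90, then count=-696, then (((-step) + (6 * limit)) == (-5 + count)) is false, then count=93, then returns 90
verdict: not equivalent; witness: base=-4, step=-3, limit=-6


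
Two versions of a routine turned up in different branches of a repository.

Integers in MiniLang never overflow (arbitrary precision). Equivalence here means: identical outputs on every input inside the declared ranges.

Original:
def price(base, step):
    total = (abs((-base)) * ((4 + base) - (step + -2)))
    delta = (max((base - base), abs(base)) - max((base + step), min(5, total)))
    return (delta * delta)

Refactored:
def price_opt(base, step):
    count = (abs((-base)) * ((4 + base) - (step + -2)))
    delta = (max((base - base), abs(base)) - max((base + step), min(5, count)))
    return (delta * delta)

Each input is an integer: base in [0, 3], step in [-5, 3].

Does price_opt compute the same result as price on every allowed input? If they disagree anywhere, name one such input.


The two are interchangeable: local variable names differ, and every declared input agrees.
As a probe, take base=1, step=3: price runs total = 4; delta = -3; return 9; price_opt runs count = 4; delta = -3; return 9; both end at 9.
An exhaustive pass over the 36 declared inputs shows identical outputs.
verdict: equivalent


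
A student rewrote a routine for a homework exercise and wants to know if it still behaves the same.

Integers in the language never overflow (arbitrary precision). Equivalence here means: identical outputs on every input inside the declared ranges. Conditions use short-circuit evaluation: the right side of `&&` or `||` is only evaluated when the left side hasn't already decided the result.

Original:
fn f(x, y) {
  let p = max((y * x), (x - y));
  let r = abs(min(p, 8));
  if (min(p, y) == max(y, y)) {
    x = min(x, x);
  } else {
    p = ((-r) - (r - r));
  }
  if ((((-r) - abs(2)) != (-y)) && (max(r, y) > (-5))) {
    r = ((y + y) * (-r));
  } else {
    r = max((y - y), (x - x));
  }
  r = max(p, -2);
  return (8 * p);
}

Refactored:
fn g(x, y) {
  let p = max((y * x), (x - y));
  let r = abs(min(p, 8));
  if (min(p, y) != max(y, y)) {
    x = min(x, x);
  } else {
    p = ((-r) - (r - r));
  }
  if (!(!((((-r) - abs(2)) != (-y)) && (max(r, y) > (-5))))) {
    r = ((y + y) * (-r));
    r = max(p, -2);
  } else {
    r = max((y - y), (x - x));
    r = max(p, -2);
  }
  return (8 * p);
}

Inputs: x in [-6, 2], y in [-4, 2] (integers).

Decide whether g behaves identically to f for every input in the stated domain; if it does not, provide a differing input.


At x=-6, y=-4: f gives 192, g gives -64.
verdict: not equivalent; witness: x=-6, y=-4


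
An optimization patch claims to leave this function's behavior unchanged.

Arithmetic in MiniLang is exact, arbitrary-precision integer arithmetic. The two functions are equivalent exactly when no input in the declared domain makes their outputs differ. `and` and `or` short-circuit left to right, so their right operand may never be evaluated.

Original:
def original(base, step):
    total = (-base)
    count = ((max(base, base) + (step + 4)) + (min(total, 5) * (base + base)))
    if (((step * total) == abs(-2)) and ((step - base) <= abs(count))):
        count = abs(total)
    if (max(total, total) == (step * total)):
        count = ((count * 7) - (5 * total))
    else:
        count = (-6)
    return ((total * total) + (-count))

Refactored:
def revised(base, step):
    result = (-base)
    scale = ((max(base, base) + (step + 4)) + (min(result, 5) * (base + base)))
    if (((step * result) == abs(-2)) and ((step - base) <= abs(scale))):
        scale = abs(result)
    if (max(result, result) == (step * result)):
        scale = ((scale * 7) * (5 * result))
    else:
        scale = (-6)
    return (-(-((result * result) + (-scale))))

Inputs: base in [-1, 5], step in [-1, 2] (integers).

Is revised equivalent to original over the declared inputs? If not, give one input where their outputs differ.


Consider the input base=-1, step=1.
original: total := 1 | count := 2 | (((step * total) == abs(-2)) and ((step - base) <= abs(count))): false | (max(total, total) == (step * total)): true | count := 9 | result -8
revised: result := 1 | scale := 2 | (((step * result) == abs(-2)) and ((step - base) <= abs(scale))): false | (max(result, result) == (step * result)): true | scale := 70 | result -69
-8 against -69: the behavior changed.
verdict: not equivalent; witness: base=-1, step=1


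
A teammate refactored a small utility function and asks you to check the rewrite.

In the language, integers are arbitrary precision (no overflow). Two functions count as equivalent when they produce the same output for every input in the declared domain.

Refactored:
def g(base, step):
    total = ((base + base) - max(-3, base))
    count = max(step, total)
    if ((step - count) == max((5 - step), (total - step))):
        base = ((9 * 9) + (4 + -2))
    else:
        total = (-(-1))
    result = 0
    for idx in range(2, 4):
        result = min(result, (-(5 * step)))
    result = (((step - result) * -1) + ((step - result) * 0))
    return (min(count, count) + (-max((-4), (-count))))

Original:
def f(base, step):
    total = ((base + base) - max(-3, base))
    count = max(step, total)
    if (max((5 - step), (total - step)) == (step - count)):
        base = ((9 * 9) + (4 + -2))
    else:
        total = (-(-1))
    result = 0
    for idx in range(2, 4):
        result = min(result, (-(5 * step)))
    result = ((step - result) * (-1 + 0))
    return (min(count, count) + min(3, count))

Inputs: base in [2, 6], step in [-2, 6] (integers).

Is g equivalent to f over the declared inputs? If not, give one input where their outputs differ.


On input base=2, step=4, f returns 7 while g returns 8.
verdict: not equivalent; witness: base=2, step=4


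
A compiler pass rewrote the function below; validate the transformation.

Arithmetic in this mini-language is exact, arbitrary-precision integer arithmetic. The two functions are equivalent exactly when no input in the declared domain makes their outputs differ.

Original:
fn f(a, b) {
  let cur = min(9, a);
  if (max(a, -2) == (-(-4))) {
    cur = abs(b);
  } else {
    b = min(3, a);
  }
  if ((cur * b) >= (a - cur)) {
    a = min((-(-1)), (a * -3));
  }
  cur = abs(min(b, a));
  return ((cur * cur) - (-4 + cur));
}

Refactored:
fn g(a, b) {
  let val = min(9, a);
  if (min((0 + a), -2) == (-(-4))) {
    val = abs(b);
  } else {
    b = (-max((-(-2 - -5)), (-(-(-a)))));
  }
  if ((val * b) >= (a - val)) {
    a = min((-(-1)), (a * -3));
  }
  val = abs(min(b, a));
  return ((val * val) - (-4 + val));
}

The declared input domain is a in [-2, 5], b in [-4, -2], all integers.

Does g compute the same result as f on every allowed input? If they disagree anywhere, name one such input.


Take a=4, b=-4.
f: cur = 4; (max(a, -2) == (-(-4))) -> true; cur = 4; ((cur * b) >= (a - cur)) -> false; cur = 4; return 16
g: val = 4; (min((0 + a), -2) == (-(-4))) -> false; b = 3; ((val * b) >= (a - val)) -> true; a = -12; val = 12; return 136
16 and 136 differ, so these are not the same function on this domain.
verdict: not equivalent; witness: a=4, b=-4


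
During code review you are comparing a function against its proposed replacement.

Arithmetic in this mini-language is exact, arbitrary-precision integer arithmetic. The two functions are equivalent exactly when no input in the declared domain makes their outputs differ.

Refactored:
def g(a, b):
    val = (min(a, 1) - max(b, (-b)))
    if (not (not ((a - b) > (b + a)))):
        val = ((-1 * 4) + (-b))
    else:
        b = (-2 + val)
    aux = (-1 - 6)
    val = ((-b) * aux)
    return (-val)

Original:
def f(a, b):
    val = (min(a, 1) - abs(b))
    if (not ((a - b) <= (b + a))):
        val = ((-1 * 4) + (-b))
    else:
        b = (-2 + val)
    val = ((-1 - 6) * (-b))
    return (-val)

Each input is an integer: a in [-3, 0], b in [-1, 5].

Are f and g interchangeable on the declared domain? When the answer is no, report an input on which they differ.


This is a faithful refactor — boolean connective usage differs; and statement counts differ; and min/max/abs usage differs; and local variable names differ; and comparison usage differs, but the computed results match everywhere.
One worked example (a=0, b=0) — f: val=0, then (not ((a - b) <= (b + a))) is false, then b=-2, then val=-14, then returns 14; g: val=0, then (not (not ((a - b) > (b + a)))) is false, then b=-2, then aux=-7, then val=-14, then returns 14; agreement on 14.
Across all 28 domain points the two functions coincide.
verdict: equivalent


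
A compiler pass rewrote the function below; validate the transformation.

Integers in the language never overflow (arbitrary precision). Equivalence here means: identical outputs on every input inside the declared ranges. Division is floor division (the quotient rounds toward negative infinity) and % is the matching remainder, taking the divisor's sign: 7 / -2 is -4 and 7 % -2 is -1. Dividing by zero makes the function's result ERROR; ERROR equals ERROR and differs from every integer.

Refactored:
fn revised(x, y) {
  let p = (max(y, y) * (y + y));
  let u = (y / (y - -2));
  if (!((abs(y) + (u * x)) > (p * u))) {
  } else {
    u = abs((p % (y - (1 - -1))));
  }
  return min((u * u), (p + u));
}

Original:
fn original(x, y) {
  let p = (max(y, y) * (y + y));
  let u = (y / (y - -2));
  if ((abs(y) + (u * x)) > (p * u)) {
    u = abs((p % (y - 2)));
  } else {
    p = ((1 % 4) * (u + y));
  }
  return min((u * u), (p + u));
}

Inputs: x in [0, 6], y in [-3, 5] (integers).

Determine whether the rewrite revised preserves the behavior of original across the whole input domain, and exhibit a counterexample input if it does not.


The rewrite breaks on x=0, y=-3, where the results are 3 and 9.
original: p becomes 18; next u becomes 3; next ((abs(y) + (u * x)) > (p * u)) evaluates to false; next p becomes 0; next final value 3
revised: p becomes 18; next u becomes 3; next (!((abs(y) + (u * x)) > (p * u))) evaluates to true; next final value 9
verdict: not equivalent; witness: x=0, y=-3
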